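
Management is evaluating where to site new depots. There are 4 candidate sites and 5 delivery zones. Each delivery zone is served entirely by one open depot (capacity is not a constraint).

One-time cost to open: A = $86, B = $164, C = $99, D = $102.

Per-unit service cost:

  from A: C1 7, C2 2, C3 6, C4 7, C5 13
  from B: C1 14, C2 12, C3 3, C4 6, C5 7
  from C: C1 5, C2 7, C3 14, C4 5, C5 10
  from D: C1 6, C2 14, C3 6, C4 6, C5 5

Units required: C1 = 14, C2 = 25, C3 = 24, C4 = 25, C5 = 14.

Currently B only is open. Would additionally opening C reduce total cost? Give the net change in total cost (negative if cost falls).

Yes — net change −177 (cost falls by 177).

Current service cost with {B}: 816.
Adding C: each delivery zone re-picks its cheapest; new service cost 540, saving 276.
Extra fixed cost: 99. Net change = 99 − 276 = -177.
(Totals: 980 → 803.)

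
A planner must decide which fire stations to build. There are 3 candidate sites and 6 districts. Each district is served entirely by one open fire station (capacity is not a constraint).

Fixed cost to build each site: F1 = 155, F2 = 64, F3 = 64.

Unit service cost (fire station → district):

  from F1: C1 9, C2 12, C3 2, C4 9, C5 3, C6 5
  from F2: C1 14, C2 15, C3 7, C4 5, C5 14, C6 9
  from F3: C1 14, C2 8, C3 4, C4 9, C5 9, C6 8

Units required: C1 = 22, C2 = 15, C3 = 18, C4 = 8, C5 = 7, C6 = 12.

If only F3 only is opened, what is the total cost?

Each district is assigned to its cheapest site among the open ones.
{F3}: C1→F3 14·22=308, C2→F3 8·15=120, C3→F3 4·18=72, C4→F3 9·8=72, C5→F3 9·7=63, C6→F3 8·12=96. Service 731; fixed 64; total 795.

Total cost: 795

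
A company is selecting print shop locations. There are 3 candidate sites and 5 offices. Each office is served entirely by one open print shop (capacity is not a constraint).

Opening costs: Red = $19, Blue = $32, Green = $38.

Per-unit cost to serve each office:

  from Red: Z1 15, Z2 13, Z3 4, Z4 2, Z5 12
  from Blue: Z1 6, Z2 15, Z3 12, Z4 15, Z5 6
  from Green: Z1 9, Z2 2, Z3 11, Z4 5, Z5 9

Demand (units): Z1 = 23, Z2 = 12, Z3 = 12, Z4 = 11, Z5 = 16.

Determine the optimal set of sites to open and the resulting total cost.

For any fixed open set, each office goes to its cheapest open site; total = fixed + service.
{Red, Blue, Green}: Z1→Blue 6·23=138, Z2→Green 2·12=24, Z3→Red 4·12=48, Z4→Red 2·11=22, Z5→Blue 6·16=96. Service 328; fixed 89; total 417.
{Red, Green}: service 445 + fixed 57 = 502
{Red, Blue}: service 460 + fixed 51 = 511
{Red}: service 763 + fixed 19 = 782
No other subset beats 417.

Open Red, Blue and Green; minimum total cost 417.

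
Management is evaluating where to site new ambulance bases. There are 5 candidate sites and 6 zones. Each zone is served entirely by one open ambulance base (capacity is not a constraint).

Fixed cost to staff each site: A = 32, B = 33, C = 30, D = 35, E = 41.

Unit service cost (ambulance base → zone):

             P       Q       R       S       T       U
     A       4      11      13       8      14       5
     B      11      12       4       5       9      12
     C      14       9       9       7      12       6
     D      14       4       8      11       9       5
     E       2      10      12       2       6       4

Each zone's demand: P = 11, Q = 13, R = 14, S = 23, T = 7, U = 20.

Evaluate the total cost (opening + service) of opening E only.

Total cost: 529

Each zone is assigned to its cheapest site among the open ones.
{E}: P→E 2·11=22, Q→E 10·13=130, R→E 12·14=168, S→E 2·23=46, T→E 6·7=42, U→E 4·20=80. Service 488; fixed 41; total 529.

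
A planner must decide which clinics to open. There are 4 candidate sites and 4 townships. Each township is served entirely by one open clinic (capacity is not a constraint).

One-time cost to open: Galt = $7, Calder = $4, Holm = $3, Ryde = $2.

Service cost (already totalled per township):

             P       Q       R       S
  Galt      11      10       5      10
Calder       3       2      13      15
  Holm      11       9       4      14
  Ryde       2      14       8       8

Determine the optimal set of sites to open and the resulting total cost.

For any fixed open set, each township goes to its cheapest open site; total = fixed + service.
{Calder, Holm, Ryde}: P→Ryde 2, Q→Calder 2, R→Holm 4, S→Ryde 8. Service 16; fixed 9; total 25.
{Calder, Ryde}: service 20 + fixed 6 = 26
{Holm, Ryde}: P→Ryde 2, Q→Holm 9, R→Holm 4, S→Ryde 8. Service 23; fixed 5; total 28.
{Galt, Calder, Holm, Ryde}: service 16 + fixed 16 = 32
No other subset beats 25.

Open Calder, Holm and Ryde; minimum total cost 25.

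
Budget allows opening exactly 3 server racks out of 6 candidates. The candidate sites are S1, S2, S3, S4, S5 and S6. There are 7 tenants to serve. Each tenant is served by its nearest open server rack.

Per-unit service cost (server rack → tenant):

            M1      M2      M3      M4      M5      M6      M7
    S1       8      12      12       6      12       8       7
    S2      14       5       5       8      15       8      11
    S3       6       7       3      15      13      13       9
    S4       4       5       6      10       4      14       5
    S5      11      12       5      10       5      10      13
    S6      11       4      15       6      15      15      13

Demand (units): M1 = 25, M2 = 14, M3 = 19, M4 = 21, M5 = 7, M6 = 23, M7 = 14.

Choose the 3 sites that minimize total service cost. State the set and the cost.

With exactly 3 open, each tenant uses its cheapest among the chosen.
{S1, S3, S4}: M1→S4 4·25=100, M2→S4 5·14=70, M3→S3 3·19=57, M4→S1 6·21=126, M5→S4 4·7=28, M6→S1 8·23=184, M7→S4 5·14=70. Service cost 635.
{S2, S4, S6}: service cost 659
{S1, S2, S4}: service cost 673
Among all 20 size-3 choices, {S1, S3, S4} is lowest.

Choose S1, S3 and S4; total service cost 635.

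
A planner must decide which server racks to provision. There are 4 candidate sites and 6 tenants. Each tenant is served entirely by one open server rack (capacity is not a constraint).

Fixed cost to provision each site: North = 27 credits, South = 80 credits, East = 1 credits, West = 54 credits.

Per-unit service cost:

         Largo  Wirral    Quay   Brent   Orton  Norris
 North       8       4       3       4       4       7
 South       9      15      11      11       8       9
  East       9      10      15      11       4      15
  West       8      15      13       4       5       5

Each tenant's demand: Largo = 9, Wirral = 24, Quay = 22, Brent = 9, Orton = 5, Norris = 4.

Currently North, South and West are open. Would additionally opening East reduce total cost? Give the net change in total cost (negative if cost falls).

Current service cost with {North, South, West}: 310.
Adding East: each tenant re-picks its cheapest; new service cost 310, saving 0.
Extra fixed cost: 1. Net change = 1 − 0 = 1.
(Totals: 471 → 472.)

No — net change +1 (cost rises by 1).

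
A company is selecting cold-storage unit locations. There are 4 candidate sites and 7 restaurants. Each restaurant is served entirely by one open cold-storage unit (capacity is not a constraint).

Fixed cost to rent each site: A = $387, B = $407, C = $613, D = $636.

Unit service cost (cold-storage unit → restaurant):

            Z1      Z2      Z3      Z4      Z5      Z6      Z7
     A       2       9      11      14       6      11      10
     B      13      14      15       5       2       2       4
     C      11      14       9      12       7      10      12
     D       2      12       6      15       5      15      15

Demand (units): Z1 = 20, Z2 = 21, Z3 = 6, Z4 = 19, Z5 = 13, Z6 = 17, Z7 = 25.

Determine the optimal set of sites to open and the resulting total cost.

Open B only; minimum total cost 1306.

For any fixed open set, each restaurant goes to its cheapest open site; total = fixed + service.
{B}: Z1→B 13·20=260, Z2→B 14·21=294, Z3→B 15·6=90, Z4→B 5·19=95, Z5→B 2·13=26, Z6→B 2·17=34, Z7→B 4·25=100. Service 899; fixed 407; total 1306.
{A, B}: Z1→A 2·20=40, Z2→A 9·21=189, Z3→A 11·6=66, Z4→B 5·19=95, Z5→B 2·13=26, Z6→B 2·17=34, Z7→B 4·25=100. Service 550; fixed 794; total 1344.
{A}: service 1076 + fixed 387 = 1463
{A, B, C, D}: service 520 + fixed 2043 = 2563
(All 15 nonempty subsets were checked; B only is lowest.)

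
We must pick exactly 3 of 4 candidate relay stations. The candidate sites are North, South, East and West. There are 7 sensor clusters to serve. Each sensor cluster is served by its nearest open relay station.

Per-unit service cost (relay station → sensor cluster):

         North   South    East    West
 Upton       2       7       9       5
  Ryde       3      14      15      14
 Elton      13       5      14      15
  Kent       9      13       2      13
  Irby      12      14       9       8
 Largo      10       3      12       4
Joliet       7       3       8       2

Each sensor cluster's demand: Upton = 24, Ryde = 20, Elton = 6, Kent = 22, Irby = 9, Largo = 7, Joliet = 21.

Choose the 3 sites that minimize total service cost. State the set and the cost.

Choose North, South and East; total service cost 347.

With exactly 3 open, each sensor cluster uses its cheapest among the chosen.
{North, South, East}: Upton→North 2·24=48, Ryde→North 3·20=60, Elton→South 5·6=30, Kent→East 2·22=44, Irby→East 9·9=81, Largo→South 3·7=21, Joliet→South 3·21=63. Service cost 347.
{North, East, West}: service cost 372
{North, South, West}: service cost 471
Among all 4 size-3 choices, {North, South, East} is lowest.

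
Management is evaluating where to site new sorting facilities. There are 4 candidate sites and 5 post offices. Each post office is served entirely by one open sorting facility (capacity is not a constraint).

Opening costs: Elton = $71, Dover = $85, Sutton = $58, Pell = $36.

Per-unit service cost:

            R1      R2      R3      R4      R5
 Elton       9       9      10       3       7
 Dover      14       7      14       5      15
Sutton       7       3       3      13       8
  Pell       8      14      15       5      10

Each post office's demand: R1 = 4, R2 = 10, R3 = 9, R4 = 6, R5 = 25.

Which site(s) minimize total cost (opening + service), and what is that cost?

For any fixed open set, each post office goes to its cheapest open site; total = fixed + service.
{Elton, Sutton}: R1→Sutton 7·4=28, R2→Sutton 3·10=30, R3→Sutton 3·9=27, R4→Elton 3·6=18, R5→Elton 7·25=175. Service 278; fixed 129; total 407.
{Sutton, Pell}: service 315 + fixed 94 = 409
{Sutton}: service 363 + fixed 58 = 421
{Elton, Dover, Sutton, Pell}: service 278 + fixed 250 = 528
(All 15 nonempty subsets were checked; Elton and Sutton is lowest.)

Open Elton and Sutton; minimum total cost 407.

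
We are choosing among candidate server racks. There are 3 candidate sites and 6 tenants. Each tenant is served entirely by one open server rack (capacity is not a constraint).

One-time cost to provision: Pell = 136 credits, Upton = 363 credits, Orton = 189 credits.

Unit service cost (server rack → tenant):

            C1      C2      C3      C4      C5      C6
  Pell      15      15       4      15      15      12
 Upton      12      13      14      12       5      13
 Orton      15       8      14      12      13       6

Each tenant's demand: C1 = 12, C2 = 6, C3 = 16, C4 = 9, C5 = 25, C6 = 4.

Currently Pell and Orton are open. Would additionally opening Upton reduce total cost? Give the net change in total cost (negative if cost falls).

Current service cost with {Pell, Orton}: 749.
Adding Upton: each tenant re-picks its cheapest; new service cost 513, saving 236.
Extra fixed cost: 363. Net change = 363 − 236 = 127.
(Totals: 1074 → 1201.)

No — net change +127 (cost rises by 127).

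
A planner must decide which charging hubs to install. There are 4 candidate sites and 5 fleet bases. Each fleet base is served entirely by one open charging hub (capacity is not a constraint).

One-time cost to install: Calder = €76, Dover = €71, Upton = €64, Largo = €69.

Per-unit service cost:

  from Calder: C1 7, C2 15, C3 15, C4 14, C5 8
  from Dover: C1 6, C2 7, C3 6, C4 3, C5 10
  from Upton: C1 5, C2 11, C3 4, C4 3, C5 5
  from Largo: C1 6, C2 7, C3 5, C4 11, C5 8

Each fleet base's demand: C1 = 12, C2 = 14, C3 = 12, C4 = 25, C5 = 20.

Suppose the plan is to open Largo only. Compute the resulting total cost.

Each fleet base is assigned to its cheapest site among the open ones.
{Largo}: C1→Largo 6·12=72, C2→Largo 7·14=98, C3→Largo 5·12=60, C4→Largo 11·25=275, C5→Largo 8·20=160. Service 665; fixed 69; total 734.

Total cost: 734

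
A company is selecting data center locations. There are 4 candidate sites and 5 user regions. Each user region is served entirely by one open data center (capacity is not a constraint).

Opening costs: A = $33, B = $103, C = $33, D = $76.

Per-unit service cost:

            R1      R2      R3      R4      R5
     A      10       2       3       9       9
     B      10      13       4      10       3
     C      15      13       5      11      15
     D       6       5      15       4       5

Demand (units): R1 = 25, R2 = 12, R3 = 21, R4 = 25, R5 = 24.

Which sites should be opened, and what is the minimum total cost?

Open A and D; minimum total cost 566.

For any fixed open set, each user region goes to its cheapest open site; total = fixed + service.
{A, D}: R1→D 6·25=150, R2→A 2·12=24, R3→A 3·21=63, R4→D 4·25=100, R5→D 5·24=120. Service 457; fixed 109; total 566.
{A, C, D}: service 457 + fixed 142 = 599
{A, B, D}: R1→D 6·25=150, R2→A 2·12=24, R3→A 3·21=63, R4→D 4·25=100, R5→B 3·24=72. Service 409; fixed 212; total 621.
{A, B, C, D}: service 409 + fixed 245 = 654
No other subset beats 566.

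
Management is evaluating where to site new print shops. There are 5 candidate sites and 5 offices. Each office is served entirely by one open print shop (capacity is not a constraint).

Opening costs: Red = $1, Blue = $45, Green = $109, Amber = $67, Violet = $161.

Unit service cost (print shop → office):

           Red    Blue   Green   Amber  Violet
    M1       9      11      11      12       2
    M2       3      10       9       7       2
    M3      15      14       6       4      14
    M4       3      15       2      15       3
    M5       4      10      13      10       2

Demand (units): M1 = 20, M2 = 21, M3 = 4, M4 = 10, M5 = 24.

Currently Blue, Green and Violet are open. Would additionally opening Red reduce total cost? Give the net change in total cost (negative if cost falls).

No — net change +1 (cost rises by 1).

Current service cost with {Blue, Green, Violet}: 174.
Adding Red: each office re-picks its cheapest; new service cost 174, saving 0.
Extra fixed cost: 1. Net change = 1 − 0 = 1.
(Totals: 489 → 490.)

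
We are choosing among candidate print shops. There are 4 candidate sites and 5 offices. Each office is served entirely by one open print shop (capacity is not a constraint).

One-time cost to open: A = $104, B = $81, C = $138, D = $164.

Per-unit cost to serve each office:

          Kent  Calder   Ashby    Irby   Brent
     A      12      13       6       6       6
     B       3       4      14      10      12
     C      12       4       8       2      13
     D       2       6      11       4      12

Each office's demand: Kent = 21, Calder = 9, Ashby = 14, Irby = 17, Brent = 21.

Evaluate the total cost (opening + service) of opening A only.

Total cost: 785

Each office is assigned to its cheapest site among the open ones.
{A}: Kent→A 12·21=252, Calder→A 13·9=117, Ashby→A 6·14=84, Irby→A 6·17=102, Brent→A 6·21=126. Service 681; fixed 104; total 785.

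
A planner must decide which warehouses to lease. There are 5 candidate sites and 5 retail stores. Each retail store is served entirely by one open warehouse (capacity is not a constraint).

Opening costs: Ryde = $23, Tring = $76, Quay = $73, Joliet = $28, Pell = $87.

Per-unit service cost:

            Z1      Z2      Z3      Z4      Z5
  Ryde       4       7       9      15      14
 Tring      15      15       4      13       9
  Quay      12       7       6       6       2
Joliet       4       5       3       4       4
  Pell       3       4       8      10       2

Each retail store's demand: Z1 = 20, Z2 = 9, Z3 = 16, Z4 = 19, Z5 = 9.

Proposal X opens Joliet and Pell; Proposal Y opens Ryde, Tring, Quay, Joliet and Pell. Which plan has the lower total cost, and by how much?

Proposal X is cheaper by 172.

Proposal X: {Joliet, Pell}: Z1→Pell 3·20=60, Z2→Pell 4·9=36, Z3→Joliet 3·16=48, Z4→Joliet 4·19=76, Z5→Pell 2·9=18. Service 238; fixed 115; total 353.
Proposal Y: {Ryde, Tring, Quay, Joliet, Pell}: Z1→Pell 3·20=60, Z2→Pell 4·9=36, Z3→Joliet 3·16=48, Z4→Joliet 4·19=76, Z5→Quay 2·9=18. Service 238; fixed 287; total 525.
Difference: |353 − 525| = 172.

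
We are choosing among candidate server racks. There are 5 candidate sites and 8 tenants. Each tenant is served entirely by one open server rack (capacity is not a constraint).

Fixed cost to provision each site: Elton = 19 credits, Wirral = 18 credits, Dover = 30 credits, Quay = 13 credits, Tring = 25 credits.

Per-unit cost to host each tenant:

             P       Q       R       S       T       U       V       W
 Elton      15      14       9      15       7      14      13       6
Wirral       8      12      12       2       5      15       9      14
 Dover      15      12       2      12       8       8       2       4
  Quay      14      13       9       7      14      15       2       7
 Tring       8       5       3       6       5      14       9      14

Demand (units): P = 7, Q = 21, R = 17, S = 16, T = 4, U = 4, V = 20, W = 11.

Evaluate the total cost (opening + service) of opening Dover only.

Total cost: 761

Each tenant is assigned to its cheapest site among the open ones.
{Dover}: P→Dover 15·7=105, Q→Dover 12·21=252, R→Dover 2·17=34, S→Dover 12·16=192, T→Dover 8·4=32, U→Dover 8·4=32, V→Dover 2·20=40, W→Dover 4·11=44. Service 731; fixed 30; total 761.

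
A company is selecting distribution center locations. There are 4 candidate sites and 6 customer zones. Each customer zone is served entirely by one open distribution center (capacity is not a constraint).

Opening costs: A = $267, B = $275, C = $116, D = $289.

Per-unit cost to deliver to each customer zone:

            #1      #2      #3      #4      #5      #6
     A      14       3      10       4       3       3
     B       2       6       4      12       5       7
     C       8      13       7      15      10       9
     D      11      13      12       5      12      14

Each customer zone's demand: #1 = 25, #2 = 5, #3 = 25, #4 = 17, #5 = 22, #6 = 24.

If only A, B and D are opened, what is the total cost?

Total cost: 1202

Each customer zone is assigned to its cheapest site among the open ones.
{A, B, D}: #1→B 2·25=50, #2→A 3·5=15, #3→B 4·25=100, #4→A 4·17=68, #5→A 3·22=66, #6→A 3·24=72. Service 371; fixed 831; total 1202.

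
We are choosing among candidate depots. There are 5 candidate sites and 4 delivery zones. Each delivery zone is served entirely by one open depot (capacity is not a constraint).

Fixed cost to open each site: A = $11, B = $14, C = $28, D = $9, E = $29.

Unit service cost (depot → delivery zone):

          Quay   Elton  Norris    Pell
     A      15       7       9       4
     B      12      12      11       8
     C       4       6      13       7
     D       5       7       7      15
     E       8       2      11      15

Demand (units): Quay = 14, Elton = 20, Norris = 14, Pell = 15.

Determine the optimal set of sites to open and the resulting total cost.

Open A, D and E; minimum total cost 317.

For any fixed open set, each delivery zone goes to its cheapest open site; total = fixed + service.
{A, D, E}: Quay→D 5·14=70, Elton→E 2·20=40, Norris→D 7·14=98, Pell→A 4·15=60. Service 268; fixed 49; total 317.
{A, B, D, E}: service 268 + fixed 63 = 331
{A, C, D, E}: service 254 + fixed 77 = 331
{A, B, C, D, E}: Quay→C 4·14=56, Elton→E 2·20=40, Norris→D 7·14=98, Pell→A 4·15=60. Service 254; fixed 91; total 345.
No other subset beats 317.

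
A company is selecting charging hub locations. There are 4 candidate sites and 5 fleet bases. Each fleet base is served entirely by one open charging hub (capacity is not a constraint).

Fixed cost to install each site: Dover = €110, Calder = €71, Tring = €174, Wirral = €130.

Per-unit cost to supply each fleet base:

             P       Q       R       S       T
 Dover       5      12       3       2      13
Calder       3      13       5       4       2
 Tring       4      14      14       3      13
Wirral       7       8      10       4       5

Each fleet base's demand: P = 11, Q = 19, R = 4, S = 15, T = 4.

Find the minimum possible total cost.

For any fixed open set, each fleet base goes to its cheapest open site; total = fixed + service.
{Calder}: P→Calder 3·11=33, Q→Calder 13·19=247, R→Calder 5·4=20, S→Calder 4·15=60, T→Calder 2·4=8. Service 368; fixed 71; total 439.
{Calder, Wirral}: P→Calder 3·11=33, Q→Wirral 8·19=152, R→Calder 5·4=20, S→Calder 4·15=60, T→Calder 2·4=8. Service 273; fixed 201; total 474.
{Wirral}: service 349 + fixed 130 = 479
{Dover, Calder, Tring, Wirral}: service 235 + fixed 485 = 720
(All 15 nonempty subsets were checked; Calder only is lowest.)

Minimum total cost: 439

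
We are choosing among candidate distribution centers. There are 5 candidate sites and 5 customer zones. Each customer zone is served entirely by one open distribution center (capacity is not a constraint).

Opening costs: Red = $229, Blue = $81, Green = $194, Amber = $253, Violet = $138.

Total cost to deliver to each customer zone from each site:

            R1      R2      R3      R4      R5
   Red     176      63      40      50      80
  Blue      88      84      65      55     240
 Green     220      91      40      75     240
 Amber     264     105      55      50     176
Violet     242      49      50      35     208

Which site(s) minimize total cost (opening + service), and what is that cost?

Open Blue only; minimum total cost 613.

For any fixed open set, each customer zone goes to its cheapest open site; total = fixed + service.
{Blue}: R1→Blue 88, R2→Blue 84, R3→Blue 65, R4→Blue 55, R5→Blue 240. Service 532; fixed 81; total 613.
{Red, Blue}: service 321 + fixed 310 = 631
{Red}: service 409 + fixed 229 = 638
{Red, Blue, Green, Amber, Violet}: R1→Blue 88, R2→Violet 49, R3→Red 40, R4→Violet 35, R5→Red 80. Service 292; fixed 895; total 1187.
No other subset beats 613.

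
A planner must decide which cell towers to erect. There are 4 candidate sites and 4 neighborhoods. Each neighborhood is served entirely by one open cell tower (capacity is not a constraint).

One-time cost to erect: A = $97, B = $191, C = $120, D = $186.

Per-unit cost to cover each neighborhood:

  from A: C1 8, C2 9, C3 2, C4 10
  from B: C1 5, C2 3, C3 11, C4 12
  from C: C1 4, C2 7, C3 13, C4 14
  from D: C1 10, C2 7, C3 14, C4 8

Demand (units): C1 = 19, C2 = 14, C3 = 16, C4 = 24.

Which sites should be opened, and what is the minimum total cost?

For any fixed open set, each neighborhood goes to its cheapest open site; total = fixed + service.
{A}: C1→A 8·19=152, C2→A 9·14=126, C3→A 2·16=32, C4→A 10·24=240. Service 550; fixed 97; total 647.
{A, C}: service 446 + fixed 217 = 663
{A, B}: service 409 + fixed 288 = 697
{A, B, C, D}: service 342 + fixed 594 = 936
(All 15 nonempty subsets were checked; A only is lowest.)

Open A only; minimum total cost 647.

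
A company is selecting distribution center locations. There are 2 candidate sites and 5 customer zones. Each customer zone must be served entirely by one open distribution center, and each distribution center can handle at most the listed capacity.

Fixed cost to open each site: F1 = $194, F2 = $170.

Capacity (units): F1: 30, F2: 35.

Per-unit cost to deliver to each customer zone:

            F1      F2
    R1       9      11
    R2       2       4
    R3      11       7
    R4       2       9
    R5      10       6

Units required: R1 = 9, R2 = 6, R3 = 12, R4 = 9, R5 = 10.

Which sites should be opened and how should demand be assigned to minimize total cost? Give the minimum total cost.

Open {F1, F2}: R1→F1 9·9=81, R2→F1 2·6=12, R3→F2 7·12=84, R4→F1 2·9=18, R5→F2 6·10=60.
Loads: F1 carries 24/30, F2 carries 22/35. Service 255; fixed 364; total 619.
Next best feasible plan costs 631.

Minimum total cost: 619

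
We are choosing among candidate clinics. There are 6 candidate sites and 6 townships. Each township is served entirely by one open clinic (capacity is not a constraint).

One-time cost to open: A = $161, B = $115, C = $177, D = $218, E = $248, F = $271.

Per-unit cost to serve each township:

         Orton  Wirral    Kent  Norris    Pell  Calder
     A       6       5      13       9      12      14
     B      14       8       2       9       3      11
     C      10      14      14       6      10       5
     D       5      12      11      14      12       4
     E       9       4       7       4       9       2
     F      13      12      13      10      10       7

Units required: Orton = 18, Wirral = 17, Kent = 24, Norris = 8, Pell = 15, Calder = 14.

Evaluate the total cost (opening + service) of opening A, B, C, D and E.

Total cost: 1230

Each township is assigned to its cheapest site among the open ones.
{A, B, C, D, E}: Orton→D 5·18=90, Wirral→E 4·17=68, Kent→B 2·24=48, Norris→E 4·8=32, Pell→B 3·15=45, Calder→E 2·14=28. Service 311; fixed 919; total 1230.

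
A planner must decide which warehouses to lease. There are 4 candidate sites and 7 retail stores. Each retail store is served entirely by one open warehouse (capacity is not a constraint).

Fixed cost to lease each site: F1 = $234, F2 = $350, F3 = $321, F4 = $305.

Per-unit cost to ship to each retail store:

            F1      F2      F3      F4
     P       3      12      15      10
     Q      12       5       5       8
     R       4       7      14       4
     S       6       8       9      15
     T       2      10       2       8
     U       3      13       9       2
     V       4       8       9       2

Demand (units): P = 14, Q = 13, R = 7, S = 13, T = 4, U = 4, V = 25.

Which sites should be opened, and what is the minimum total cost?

Open F1 only; minimum total cost 658.

For any fixed open set, each retail store goes to its cheapest open site; total = fixed + service.
{F1}: P→F1 3·14=42, Q→F1 12·13=156, R→F1 4·7=28, S→F1 6·13=78, T→F1 2·4=8, U→F1 3·4=12, V→F1 4·25=100. Service 424; fixed 234; total 658.
{F1, F4}: service 318 + fixed 539 = 857
{F4}: P→F4 10·14=140, Q→F4 8·13=104, R→F4 4·7=28, S→F4 15·13=195, T→F4 8·4=32, U→F4 2·4=8, V→F4 2·25=50. Service 557; fixed 305; total 862.
{F1, F2, F3, F4}: service 279 + fixed 1210 = 1489
No other subset beats 658.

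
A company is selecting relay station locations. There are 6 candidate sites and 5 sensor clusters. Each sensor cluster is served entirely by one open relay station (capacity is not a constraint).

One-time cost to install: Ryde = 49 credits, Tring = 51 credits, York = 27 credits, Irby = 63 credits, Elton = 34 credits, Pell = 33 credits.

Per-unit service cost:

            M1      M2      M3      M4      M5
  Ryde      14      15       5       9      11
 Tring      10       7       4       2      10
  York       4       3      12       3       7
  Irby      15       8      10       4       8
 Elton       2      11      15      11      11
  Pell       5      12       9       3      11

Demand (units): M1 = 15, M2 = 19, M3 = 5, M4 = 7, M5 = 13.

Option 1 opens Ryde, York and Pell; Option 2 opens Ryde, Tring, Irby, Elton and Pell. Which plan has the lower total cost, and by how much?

Option 1: {Ryde, York, Pell}: M1→York 4·15=60, M2→York 3·19=57, M3→Ryde 5·5=25, M4→York 3·7=21, M5→York 7·13=91. Service 254; fixed 109; total 363.
Option 2: {Ryde, Tring, Irby, Elton, Pell}: M1→Elton 2·15=30, M2→Tring 7·19=133, M3→Tring 4·5=20, M4→Tring 2·7=14, M5→Irby 8·13=104. Service 301; fixed 230; total 531.
Difference: |363 − 531| = 168.

Option 1 is cheaper by 168.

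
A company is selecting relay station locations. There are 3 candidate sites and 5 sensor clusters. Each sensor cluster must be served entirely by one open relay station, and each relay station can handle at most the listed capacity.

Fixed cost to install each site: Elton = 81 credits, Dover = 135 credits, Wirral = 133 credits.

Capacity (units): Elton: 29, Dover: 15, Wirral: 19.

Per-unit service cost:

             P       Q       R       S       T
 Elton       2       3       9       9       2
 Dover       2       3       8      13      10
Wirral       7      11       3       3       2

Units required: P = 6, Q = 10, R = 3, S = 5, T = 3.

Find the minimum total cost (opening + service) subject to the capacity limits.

Open {Elton}: P→Elton 2·6=12, Q→Elton 3·10=30, R→Elton 9·3=27, S→Elton 9·5=45, T→Elton 2·3=6.
Loads: Elton carries 27/29. Service 120; fixed 81; total 201.
Next best feasible plan costs 286.

Minimum total cost: 201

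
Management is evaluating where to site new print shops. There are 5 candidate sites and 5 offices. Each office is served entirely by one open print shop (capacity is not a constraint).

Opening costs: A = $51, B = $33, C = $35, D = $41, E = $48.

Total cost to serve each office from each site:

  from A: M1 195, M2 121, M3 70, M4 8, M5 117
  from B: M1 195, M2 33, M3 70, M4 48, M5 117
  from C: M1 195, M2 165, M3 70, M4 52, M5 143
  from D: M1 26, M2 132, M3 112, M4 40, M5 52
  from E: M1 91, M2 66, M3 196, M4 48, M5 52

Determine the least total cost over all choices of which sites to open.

For any fixed open set, each office goes to its cheapest open site; total = fixed + service.
{B, D}: M1→D 26, M2→B 33, M3→B 70, M4→D 40, M5→D 52. Service 221; fixed 74; total 295.
{A, B, D}: service 189 + fixed 125 = 314
{B, C, D}: service 221 + fixed 109 = 330
{A, B, C, D, E}: M1→D 26, M2→B 33, M3→A 70, M4→A 8, M5→D 52. Service 189; fixed 208; total 397.
No other subset beats 295.

Minimum total cost: 295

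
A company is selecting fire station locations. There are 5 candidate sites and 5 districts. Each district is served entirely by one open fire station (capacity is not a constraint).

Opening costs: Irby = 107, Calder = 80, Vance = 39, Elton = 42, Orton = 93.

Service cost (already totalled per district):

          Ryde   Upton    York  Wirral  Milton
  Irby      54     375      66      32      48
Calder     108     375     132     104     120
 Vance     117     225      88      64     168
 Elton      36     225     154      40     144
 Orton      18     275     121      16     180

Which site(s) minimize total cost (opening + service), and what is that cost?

For any fixed open set, each district goes to its cheapest open site; total = fixed + service.
{Irby, Elton}: Ryde→Elton 36, Upton→Elton 225, York→Irby 66, Wirral→Irby 32, Milton→Irby 48. Service 407; fixed 149; total 556.
{Irby, Vance}: Ryde→Irby 54, Upton→Vance 225, York→Irby 66, Wirral→Irby 32, Milton→Irby 48. Service 425; fixed 146; total 571.
{Irby, Vance, Elton}: Ryde→Elton 36, Upton→Vance 225, York→Irby 66, Wirral→Irby 32, Milton→Irby 48. Service 407; fixed 188; total 595.
{Irby, Calder, Vance, Elton, Orton}: Ryde→Orton 18, Upton→Vance 225, York→Irby 66, Wirral→Orton 16, Milton→Irby 48. Service 373; fixed 361; total 734.
No other subset beats 556.

Open Irby and Elton; minimum total cost 556.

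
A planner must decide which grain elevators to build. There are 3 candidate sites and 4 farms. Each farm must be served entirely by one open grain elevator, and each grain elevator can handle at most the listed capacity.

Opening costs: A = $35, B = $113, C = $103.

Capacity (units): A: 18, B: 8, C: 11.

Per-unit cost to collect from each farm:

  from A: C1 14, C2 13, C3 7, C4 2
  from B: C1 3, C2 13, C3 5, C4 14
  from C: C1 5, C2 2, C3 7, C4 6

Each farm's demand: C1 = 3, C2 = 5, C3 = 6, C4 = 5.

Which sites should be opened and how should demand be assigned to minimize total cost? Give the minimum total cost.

Minimum total cost: 215

Open {A, C}: C1→C 5·3=15, C2→C 2·5=10, C3→A 7·6=42, C4→A 2·5=10.
Loads: A carries 11/18, C carries 8/11. Service 77; fixed 138; total 215.
Next best feasible plan costs 242.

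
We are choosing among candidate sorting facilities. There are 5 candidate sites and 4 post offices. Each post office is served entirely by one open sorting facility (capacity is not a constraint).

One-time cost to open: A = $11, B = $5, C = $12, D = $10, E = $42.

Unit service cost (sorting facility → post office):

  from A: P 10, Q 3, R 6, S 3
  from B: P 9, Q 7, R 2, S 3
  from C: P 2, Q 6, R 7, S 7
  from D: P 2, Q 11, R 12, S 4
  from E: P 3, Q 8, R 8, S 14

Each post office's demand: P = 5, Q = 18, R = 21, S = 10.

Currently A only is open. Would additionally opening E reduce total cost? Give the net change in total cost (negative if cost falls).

Current service cost with {A}: 260.
Adding E: each post office re-picks its cheapest; new service cost 225, saving 35.
Extra fixed cost: 42. Net change = 42 − 35 = 7.
(Totals: 271 → 278.)

No — net change +7 (cost rises by 7).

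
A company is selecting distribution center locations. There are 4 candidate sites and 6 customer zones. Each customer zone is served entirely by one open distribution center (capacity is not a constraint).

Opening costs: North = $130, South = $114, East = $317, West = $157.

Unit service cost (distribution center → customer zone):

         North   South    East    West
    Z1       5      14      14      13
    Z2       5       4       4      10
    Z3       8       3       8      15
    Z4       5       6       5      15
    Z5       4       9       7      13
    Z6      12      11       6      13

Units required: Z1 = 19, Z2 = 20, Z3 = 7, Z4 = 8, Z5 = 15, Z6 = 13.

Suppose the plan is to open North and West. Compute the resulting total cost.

Total cost: 794

Each customer zone is assigned to its cheapest site among the open ones.
{North, West}: Z1→North 5·19=95, Z2→North 5·20=100, Z3→North 8·7=56, Z4→North 5·8=40, Z5→North 4·15=60, Z6→North 12·13=156. Service 507; fixed 287; total 794.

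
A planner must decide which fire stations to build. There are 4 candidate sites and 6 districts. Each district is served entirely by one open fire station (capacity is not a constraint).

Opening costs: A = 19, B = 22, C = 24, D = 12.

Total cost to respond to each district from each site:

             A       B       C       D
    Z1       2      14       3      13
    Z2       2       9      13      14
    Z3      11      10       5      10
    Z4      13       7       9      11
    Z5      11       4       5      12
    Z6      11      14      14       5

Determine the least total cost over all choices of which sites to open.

Minimum total cost: 69

For any fixed open set, each district goes to its cheapest open site; total = fixed + service.
{A}: Z1→A 2, Z2→A 2, Z3→A 11, Z4→A 13, Z5→A 11, Z6→A 11. Service 50; fixed 19; total 69.
{A, D}: service 41 + fixed 31 = 72
{C}: service 49 + fixed 24 = 73
{A, B, C, D}: service 25 + fixed 77 = 102
(All 15 nonempty subsets were checked; A only is lowest.)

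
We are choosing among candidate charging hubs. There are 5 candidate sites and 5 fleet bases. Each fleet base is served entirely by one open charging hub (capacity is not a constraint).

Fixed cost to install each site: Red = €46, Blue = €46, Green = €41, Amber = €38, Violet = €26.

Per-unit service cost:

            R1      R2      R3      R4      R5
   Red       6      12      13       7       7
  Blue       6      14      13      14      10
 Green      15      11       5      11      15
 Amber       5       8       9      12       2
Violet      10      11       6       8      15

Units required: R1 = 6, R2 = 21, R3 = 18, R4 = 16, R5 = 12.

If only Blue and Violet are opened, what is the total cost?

Total cost: 695

Each fleet base is assigned to its cheapest site among the open ones.
{Blue, Violet}: R1→Blue 6·6=36, R2→Violet 11·21=231, R3→Violet 6·18=108, R4→Violet 8·16=128, R5→Blue 10·12=120. Service 623; fixed 72; total 695.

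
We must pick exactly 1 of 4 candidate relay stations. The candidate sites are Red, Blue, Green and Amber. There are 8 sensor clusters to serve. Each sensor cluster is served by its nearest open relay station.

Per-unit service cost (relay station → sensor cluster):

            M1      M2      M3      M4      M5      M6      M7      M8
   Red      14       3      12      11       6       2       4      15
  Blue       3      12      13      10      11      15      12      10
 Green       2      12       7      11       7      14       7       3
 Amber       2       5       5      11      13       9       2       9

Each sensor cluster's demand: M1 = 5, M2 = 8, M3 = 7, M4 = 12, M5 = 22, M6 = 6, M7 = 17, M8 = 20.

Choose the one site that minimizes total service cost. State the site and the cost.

With exactly 1 open, each sensor cluster uses its cheapest among the chosen.
{Green}: M1→Green 2·5=10, M2→Green 12·8=96, M3→Green 7·7=49, M4→Green 11·12=132, M5→Green 7·22=154, M6→Green 14·6=84, M7→Green 7·17=119, M8→Green 3·20=60. Service cost 704.
{Amber}: service cost 771
{Red}: service cost 822
Among all 4 size-1 choices, {Green} is lowest.

Choose Green only; total service cost 704.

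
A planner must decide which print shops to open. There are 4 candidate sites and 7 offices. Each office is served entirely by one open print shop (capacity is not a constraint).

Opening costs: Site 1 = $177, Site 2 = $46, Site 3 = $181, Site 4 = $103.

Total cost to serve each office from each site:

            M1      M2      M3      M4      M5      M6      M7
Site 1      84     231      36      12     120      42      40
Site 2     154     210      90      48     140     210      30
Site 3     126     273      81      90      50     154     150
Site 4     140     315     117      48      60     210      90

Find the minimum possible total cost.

Minimum total cost: 742

For any fixed open set, each office goes to its cheapest open site; total = fixed + service.
{Site 1}: M1→Site 1 84, M2→Site 1 231, M3→Site 1 36, M4→Site 1 12, M5→Site 1 120, M6→Site 1 42, M7→Site 1 40. Service 565; fixed 177; total 742.
{Site 1, Site 2}: M1→Site 1 84, M2→Site 2 210, M3→Site 1 36, M4→Site 1 12, M5→Site 1 120, M6→Site 1 42, M7→Site 2 30. Service 534; fixed 223; total 757.
{Site 1, Site 4}: service 505 + fixed 280 = 785
{Site 1, Site 2, Site 3, Site 4}: service 464 + fixed 507 = 971
No other subset beats 742.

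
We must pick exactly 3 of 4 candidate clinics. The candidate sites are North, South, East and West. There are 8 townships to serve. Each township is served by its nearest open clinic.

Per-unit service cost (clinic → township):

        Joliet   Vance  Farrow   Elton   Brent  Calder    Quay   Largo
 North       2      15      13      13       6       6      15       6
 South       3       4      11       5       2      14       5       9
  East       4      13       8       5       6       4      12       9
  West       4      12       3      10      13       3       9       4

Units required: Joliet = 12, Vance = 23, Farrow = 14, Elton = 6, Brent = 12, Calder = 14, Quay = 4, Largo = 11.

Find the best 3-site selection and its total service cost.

Choose North, South and West; total service cost 318.

With exactly 3 open, each township uses its cheapest among the chosen.
{North, South, West}: Joliet→North 2·12=24, Vance→South 4·23=92, Farrow→West 3·14=42, Elton→South 5·6=30, Brent→South 2·12=24, Calder→West 3·14=42, Quay→South 5·4=20, Largo→West 4·11=44. Service cost 318.
{South, East, West}: service cost 330
{North, South, East}: service cost 424
Among all 4 size-3 choices, {North, South, West} is lowest.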